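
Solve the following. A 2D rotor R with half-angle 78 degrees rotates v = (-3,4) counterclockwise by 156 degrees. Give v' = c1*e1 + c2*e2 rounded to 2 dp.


Rotor R = cos(78deg) - sin(78deg)*e12
Rotation angle theta = 2 * 78 = 156 degrees
v' = R*v*~R rotates v by theta.
cos(156deg) = -0.9135, sin(156deg) = 0.4067
v'_1 = -3*cos(156deg) - 4*sin(156deg)
= -3*(-0.9135) - 4*0.4067
= 1.11
v'_2 = -3*sin(156deg) + 4*cos(156deg)
= -3*0.4067 + 4*(-0.9135)
= -4.87
v' = 1.11*e1 - 4.87*e2


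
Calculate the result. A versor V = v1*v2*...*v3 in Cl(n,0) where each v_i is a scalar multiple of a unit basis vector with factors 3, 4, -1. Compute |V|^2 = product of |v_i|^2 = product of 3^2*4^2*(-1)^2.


Each vector v_i has |v_i|^2 = s_i^2
Squared scales: 3^2 = 9, 4^2 = 16, (-1)^2 = 1
|V|^2 = 9 * 16 * 1
= 144


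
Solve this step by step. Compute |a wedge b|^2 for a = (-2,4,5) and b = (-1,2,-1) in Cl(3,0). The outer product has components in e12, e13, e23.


a wedge b = (a1*b2 - a2*b1)*e12 + (a1*b3 - a3*b1)*e13 + (a2*b3 - a3*b2)*e23
e12 coeff: (-2)*2 - 4*(-1) = -4 - (-4) = 0
e13 coeff: (-2)*(-1) - 5*(-1) = 2 - (-5) = 7
e23 coeff: 4*(-1) - 5*2 = -4 - 10 = -14
|a wedge b|^2 = 0^2 + 7^2 + (-14)^2
= 0 + 49 + 196
= 245


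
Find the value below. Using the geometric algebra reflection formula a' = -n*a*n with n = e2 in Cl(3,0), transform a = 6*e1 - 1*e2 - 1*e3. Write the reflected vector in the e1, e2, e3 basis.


Reflection formula: a' = -n*a*n, with n = e2 (unit vector, n^2 = 1).
For reflection through hyperplane perp to e2:
The component along e2 flips sign, others stay.
a = (6, -1, -1)
a' = (6, 1, -1)
a' = 6*e1 + 1*e2 - 1*e3


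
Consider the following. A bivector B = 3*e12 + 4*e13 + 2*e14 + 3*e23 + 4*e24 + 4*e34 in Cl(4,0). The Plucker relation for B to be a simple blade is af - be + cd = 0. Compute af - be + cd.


Plucker relation: af - be + cd
a*f = 3*4 = 12
b*e = 4*4 = 16
c*d = 2*3 = 6
af - be + cd = 12 - 16 + 6
= 2


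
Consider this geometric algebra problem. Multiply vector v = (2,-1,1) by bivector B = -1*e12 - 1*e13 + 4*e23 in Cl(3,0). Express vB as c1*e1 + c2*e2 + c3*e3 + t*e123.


vB has grade-1 (vector) and grade-3 (trivector) parts: vB = (v _| B) + (v ^ B).
Vector part <vB>_1:
  e1: -v2*b12 - v3*b13 = -(-1)*(-1) - (1)*(-1) = 0
  e2: v1*b12 - v3*b23 = (2)*(-1) - (1)*(4) = -6
  e3: v1*b13 + v2*b23 = (2)*(-1) + (-1)*(4) = -6
Trivector part <vB>_3:
  e123: v1*b23 - v2*b13 + v3*b12 = (2)*(4) - (-1)*(-1) + (1)*(-1) = 6
vB = 0*e1 - 6*e2 - 6*e3 + 6*e123


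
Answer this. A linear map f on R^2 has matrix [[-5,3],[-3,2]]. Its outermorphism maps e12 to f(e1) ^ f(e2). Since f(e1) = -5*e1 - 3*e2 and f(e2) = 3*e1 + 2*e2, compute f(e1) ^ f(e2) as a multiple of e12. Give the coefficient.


The outermorphism of a linear map f sends e1^e2 to f(e1)^f(e2).
f(e1) = -5*e1 - 3*e2
f(e2) = 3*e1 + 2*e2
f(e1) ^ f(e2) = (-5*e1 - 3*e2) ^ (3*e1 + 2*e2)
= (-5)*2*e12 + (-3)*3*e21
= (-10 - (-9))*e12
= -1*e12
Coefficient = -1


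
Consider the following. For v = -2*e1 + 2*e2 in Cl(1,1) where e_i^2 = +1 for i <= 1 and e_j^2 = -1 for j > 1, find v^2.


v^2 = sum of c_i^2 * e_i^2
Positive signature terms (e_i^2 = +1): (-2)^2 = 4
Negative signature terms (e_j^2 = -1): 2^2 = 4
v^2 = 4 - 4 = 0


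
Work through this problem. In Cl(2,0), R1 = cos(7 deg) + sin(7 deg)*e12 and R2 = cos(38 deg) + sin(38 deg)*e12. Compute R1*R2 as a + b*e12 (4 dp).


Same-plane rotors commute and their half-angles add:
R1*R2 = cos(a1 + a2) + sin(a1 + a2)*e12.
a1 + a2 = 7 + 38 = 45 deg
cos(45 deg) = 0.7071
sin(45 deg) = 0.7071
R1*R2 = 0.7071 + 0.7071*e12


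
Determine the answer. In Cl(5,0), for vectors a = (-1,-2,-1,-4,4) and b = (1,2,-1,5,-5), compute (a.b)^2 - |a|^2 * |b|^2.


a . b = (-1)*1 + (-2)*2 + (-1)*(-1) + (-4)*5 + 4*(-5)
= -1 + (-4) + 1 + (-20) + (-20) = -44
|a|^2 = (-1)^2 + (-2)^2 + (-1)^2 + (-4)^2 + 4^2 = 38
|b|^2 = 1^2 + 2^2 + (-1)^2 + 5^2 + (-5)^2 = 56
(a.b)^2 = (-44)^2 = 1936
|a|^2 * |b|^2 = 38 * 56 = 2128
Result = 1936 - 2128 = -192


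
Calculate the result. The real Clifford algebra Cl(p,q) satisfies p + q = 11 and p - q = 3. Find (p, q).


We need p + q = 11 and p - q = 3.
Adding: 2p = 11 + 3 = 14, so p = 7.
Then q = 11 - 7 = 4.
(p, q) = (7, 4)


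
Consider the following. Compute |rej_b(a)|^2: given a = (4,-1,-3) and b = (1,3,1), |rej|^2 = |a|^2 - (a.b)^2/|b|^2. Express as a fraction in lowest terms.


|a|^2 = 4^2 + (-1)^2 + (-3)^2 = 26
|b|^2 = 1^2 + 3^2 + 1^2 = 11
a . b = 4*1 + (-1)*3 + (-3)*1 = -2
(a.b)^2 = (-2)^2 = 4
|rej|^2 = 26 - 4/11
= (286 - 4)/11
= 282/11
In lowest terms: 282/11


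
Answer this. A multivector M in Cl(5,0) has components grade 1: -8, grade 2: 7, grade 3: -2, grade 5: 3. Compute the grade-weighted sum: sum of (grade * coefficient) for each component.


Grade-weighted sum = sum of grade_k * coefficient_k
1*(-8) = -8
2*7 = 14
3*(-2) = -6
5*3 = 15
Total = -8 + 14 + (-6) + 15 = 15


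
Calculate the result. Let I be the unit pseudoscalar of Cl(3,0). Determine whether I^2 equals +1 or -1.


The pseudoscalar I = e1...e_n (product of all n generators) of Cl(p,q) satisfies I^2 = (-1)^(q + n(n-1)/2).
p = 3, q = 0, n = p + q = 3
n(n-1)/2 = 3 * 2 / 2 = 3
Exponent = q + n(n-1)/2 = 0 + 3 = 3
I^2 = (-1)^3 = -1


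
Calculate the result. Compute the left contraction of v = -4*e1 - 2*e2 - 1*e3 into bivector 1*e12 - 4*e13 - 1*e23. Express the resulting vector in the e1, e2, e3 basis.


Left contraction v _| B = <vB>_1 (grade-1 part of the geometric product vB).
Using e1_|e12 = e2, e2_|e12 = -e1, e1_|e13 = e3, e3_|e13 = -e1, e2_|e23 = e3, e3_|e23 = -e2:
e1 coeff: -v2*b12 - v3*b13 = -(-2)*(1) - (-1)*(-4) = -2
e2 coeff: v1*b12 - v3*b23 = (-4)*(1) - (-1)*(-1) = -5
e3 coeff: v1*b13 + v2*b23 = (-4)*(-4) + (-2)*(-1) = 18
v _| B = -2*e1 - 5*e2 + 18*e3


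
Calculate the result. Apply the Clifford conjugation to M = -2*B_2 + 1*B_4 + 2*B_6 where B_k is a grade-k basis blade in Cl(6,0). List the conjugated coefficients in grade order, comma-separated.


Clifford conjugate sign for grade k: (-1)^(k(k+1)/2)
Grade 2: (-1)^(2*3/2) = (-1)^3 = -1, coeff -2 -> 2
Grade 4: (-1)^(4*5/2) = (-1)^10 = 1, coeff 1 -> 1
Grade 6: (-1)^(6*7/2) = (-1)^21 = -1, coeff 2 -> -2
Conjugated coefficients: 2, 1, -2


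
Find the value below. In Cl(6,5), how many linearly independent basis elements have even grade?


Even subalgebra dimension = 2^(n-1)
n = 6 + 5 = 11
2^(11 - 1) = 2^10 = 1024
Verification: sum of C(11,k) for even k = 1 + 55 + 330 + 462 + 165 + 11 = 1024
Result = 1024


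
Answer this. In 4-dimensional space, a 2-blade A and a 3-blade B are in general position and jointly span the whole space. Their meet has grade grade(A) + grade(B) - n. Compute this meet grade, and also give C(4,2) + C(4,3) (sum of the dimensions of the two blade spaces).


Meet grade = grade(A) + grade(B) - n
= 2 + 3 - 4 = 1
C(4,2) = 6
C(4,3) = 4
dim_A + dim_B = 6 + 4 = 10


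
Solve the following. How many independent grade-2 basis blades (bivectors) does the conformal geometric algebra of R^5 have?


The conformal model of R^5 uses Cl(6,1) with m = 5 + 2 = 7 generators.
Number of grade-2 blades = C(m, 2) = C(7, 2)
= 7*6/2 = 21


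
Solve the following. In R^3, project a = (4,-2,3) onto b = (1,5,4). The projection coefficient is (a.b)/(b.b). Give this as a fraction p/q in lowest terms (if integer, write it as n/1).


Projection coefficient = (a . b) / (b . b)
a . b = 4*1 + (-2)*5 + 3*4
= 4 + (-10) + 12 = 6
b . b = 1^2 + 5^2 + 4^2
= 1 + 25 + 16 = 42
Coefficient = 6/42
In lowest terms: 1/7


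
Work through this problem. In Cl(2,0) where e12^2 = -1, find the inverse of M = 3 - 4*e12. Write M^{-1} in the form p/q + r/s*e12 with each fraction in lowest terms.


M = 3 - 4*e12, where e12^2 = -1.
Since M commutes with its reverse ~M = a - b*e12, M * ~M = a^2 - b^2*e12^2 = a^2 + b^2.
So M^{-1} = ~M / (a^2 + b^2) = (a - b*e12)/(a^2 + b^2).
a^2 + b^2 = 9 + 16 = 25
Scalar part = 3/25 = 3/25
Bivector coeff = 4/25 = 4/25
M^{-1} = 3/25 + 4/25*e12


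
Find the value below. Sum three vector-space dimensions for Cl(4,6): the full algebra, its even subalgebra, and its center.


n = 4 + 6 = 10
Total dim = 2^10 = 1024
Even subalgebra dim = 2^9 = 512
n is even, so center dim = 1
Sum = 1024 + 512 + 1 = 1537


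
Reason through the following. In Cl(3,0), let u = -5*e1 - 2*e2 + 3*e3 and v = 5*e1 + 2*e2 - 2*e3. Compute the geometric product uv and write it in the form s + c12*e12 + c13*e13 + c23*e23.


In Cl(3,0): e_i^2 = 1, e_ie_j = -e_je_i for i != j.
Scalar part = u . v = (-5)*5 + (-2)*2 + 3*(-2)
= -25 + (-4) + (-6) = -35
e12 coeff = (-5)*2 - (-2)*5 = -10 - (-10) = 0
e13 coeff = (-5)*(-2) - 3*5 = 10 - 15 = -5
e23 coeff = (-2)*(-2) - 3*2 = 4 - 6 = -2
uv = -35 + 0*e12 - 5*e13 - 2*e23


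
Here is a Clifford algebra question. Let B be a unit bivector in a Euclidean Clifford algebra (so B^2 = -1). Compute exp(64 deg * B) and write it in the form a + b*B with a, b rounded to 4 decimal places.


For a unit bivector B with B^2 = -1, the exponential series gives
e^(theta*B) = cos(theta) + sin(theta)*B (the GA analogue of Euler's formula).
theta = 64 degrees = 1.117011 rad
cos(64 deg) = 0.4384
sin(64 deg) = 0.8988
exp(theta*B) = 0.4384 + 0.8988*B


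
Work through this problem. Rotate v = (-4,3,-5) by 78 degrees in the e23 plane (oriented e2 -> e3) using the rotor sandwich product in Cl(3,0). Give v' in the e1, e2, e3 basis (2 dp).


Rotor R = cos(39deg) - sin(39deg)*e23
Rotation angle theta = 2 * 39 = 78 degrees in the e23 plane (e2 -> e3).
The component perpendicular to the plane (e1) is invariant: v'_1 = v1 = -4.00
cos(78deg) = 0.2079, sin(78deg) = 0.9781
v'_2 = v2*cos(theta) - v3*sin(theta) = 3*0.2079 - (-5)*0.9781 = 5.51
v'_3 = v2*sin(theta) + v3*cos(theta) = 3*0.9781 + (-5)*0.2079 = 1.89
v' = -4.00*e1 + 5.51*e2 + 1.89*e3


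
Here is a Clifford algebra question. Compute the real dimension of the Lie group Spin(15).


Spin(n) double-covers SO(n); both have Lie algebra so(n) of dimension n(n-1)/2.
n = 15
n(n-1) = 15 * 14 = 210
dim Spin(15) = 210/2 = 105


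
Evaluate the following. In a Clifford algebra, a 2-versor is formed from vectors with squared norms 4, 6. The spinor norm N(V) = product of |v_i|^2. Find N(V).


Spinor norm N(V) = |v1|^2 * |v2|^2 * ... * |v2|^2
= 4 * 6
Running product: 4, 24
N(V) = 24


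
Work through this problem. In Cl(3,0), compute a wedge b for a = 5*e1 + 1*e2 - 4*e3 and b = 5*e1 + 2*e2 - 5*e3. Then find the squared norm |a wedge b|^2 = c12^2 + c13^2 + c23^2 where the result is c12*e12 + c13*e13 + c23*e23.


a wedge b = (a1*b2 - a2*b1)*e12 + (a1*b3 - a3*b1)*e13 + (a2*b3 - a3*b2)*e23
e12 coeff: 5*2 - 1*5 = 10 - 5 = 5
e13 coeff: 5*(-5) - (-4)*5 = -25 - (-20) = -5
e23 coeff: 1*(-5) - (-4)*2 = -5 - (-8) = 3
|a wedge b|^2 = 5^2 + (-5)^2 + 3^2
= 25 + 25 + 9
= 59


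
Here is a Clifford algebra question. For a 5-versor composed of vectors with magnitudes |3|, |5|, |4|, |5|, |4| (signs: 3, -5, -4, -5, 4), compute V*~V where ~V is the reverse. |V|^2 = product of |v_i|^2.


Each vector v_i has |v_i|^2 = s_i^2
Squared scales: 3^2 = 9, (-5)^2 = 25, (-4)^2 = 16, (-5)^2 = 25, 4^2 = 16
|V|^2 = 9 * 25 * 16 * 25 * 16
= 1440000


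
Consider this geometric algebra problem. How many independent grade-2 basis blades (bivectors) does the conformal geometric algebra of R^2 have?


The conformal model of R^2 uses Cl(3,1) with m = 2 + 2 = 4 generators.
Number of grade-2 blades = C(m, 2) = C(4, 2)
= 4*3/2 = 6


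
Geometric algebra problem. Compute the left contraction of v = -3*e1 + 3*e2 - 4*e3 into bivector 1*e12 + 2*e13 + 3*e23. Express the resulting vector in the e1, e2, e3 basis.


Left contraction v _| B = <vB>_1 (grade-1 part of the geometric product vB).
Using e1_|e12 = e2, e2_|e12 = -e1, e1_|e13 = e3, e3_|e13 = -e1, e2_|e23 = e3, e3_|e23 = -e2:
e1 coeff: -v2*b12 - v3*b13 = -(3)*(1) - (-4)*(2) = 5
e2 coeff: v1*b12 - v3*b23 = (-3)*(1) - (-4)*(3) = 9
e3 coeff: v1*b13 + v2*b23 = (-3)*(2) + (3)*(3) = 3
v _| B = 5*e1 + 9*e2 + 3*e3


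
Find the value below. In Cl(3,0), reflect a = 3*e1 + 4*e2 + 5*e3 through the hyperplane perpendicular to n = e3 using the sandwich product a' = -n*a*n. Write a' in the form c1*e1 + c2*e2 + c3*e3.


Reflection formula: a' = -n*a*n, with n = e3 (unit vector, n^2 = 1).
For reflection through hyperplane perp to e3:
The component along e3 flips sign, others stay.
a = (3, 4, 5)
a' = (3, 4, -5)
a' = 3*e1 + 4*e2 - 5*e3


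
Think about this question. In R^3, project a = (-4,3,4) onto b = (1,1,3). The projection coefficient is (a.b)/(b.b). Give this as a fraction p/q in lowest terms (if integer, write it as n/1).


Projection coefficient = (a . b) / (b . b)
a . b = (-4)*1 + 3*1 + 4*3
= -4 + 3 + 12 = 11
b . b = 1^2 + 1^2 + 3^2
= 1 + 1 + 9 = 11
Coefficient = 11/11
In lowest terms: 1/1


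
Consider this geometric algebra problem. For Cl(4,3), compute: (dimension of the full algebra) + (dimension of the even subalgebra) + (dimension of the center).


n = 4 + 3 = 7
Total dim = 2^7 = 128
Even subalgebra dim = 2^6 = 64
n is odd, so center dim = 2
Sum = 128 + 64 + 2 = 194


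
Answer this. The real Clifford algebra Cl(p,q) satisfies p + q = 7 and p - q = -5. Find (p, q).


We need p + q = 7 and p - q = -5.
Adding: 2p = 7 + (-5) = 2, so p = 1.
Then q = 7 - 1 = 6.
(p, q) = (1, 6)


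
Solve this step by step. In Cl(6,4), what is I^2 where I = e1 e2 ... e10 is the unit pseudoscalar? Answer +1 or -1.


The pseudoscalar I = e1...e_n (product of all n generators) of Cl(p,q) satisfies I^2 = (-1)^(q + n(n-1)/2).
p = 6, q = 4, n = p + q = 10
n(n-1)/2 = 10 * 9 / 2 = 45
Exponent = q + n(n-1)/2 = 4 + 45 = 49
I^2 = (-1)^49 = -1


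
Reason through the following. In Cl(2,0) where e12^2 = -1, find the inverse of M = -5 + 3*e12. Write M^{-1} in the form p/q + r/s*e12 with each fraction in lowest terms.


M = -5 + 3*e12, where e12^2 = -1.
Since M commutes with its reverse ~M = a - b*e12, M * ~M = a^2 - b^2*e12^2 = a^2 + b^2.
So M^{-1} = ~M / (a^2 + b^2) = (a - b*e12)/(a^2 + b^2).
a^2 + b^2 = 25 + 9 = 34
Scalar part = -5/34 = -5/34
Bivector coeff = -3/34 = -3/34
M^{-1} = -5/34 - 3/34*e12


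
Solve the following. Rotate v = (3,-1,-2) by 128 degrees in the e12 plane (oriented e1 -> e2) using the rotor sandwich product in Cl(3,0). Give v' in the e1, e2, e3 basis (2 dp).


Rotor R = cos(64deg) - sin(64deg)*e12
Rotation angle theta = 2 * 64 = 128 degrees in the e12 plane (e1 -> e2).
The component perpendicular to the plane (e3) is invariant: v'_3 = v3 = -2.00
cos(128deg) = -0.6157, sin(128deg) = 0.7880
v'_1 = v1*cos(theta) - v2*sin(theta) = 3*(-0.6157) - (-1)*0.7880 = -1.06
v'_2 = v1*sin(theta) + v2*cos(theta) = 3*0.7880 + (-1)*(-0.6157) = 2.98
v' = -1.06*e1 + 2.98*e2 - 2.00*e3


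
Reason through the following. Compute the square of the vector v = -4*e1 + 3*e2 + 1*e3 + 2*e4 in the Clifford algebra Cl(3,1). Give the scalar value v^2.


v^2 = sum of c_i^2 * e_i^2
Positive signature terms (e_i^2 = +1): (-4)^2 + 3^2 + 1^2 = 26
Negative signature terms (e_j^2 = -1): 2^2 = 4
v^2 = 26 - 4 = 22


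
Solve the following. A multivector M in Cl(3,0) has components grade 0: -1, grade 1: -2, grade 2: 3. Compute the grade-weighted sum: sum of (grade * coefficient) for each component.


Grade-weighted sum = sum of grade_k * coefficient_k
0*(-1) = 0
1*(-2) = -2
2*3 = 6
Total = 0 + (-2) + 6 = 4


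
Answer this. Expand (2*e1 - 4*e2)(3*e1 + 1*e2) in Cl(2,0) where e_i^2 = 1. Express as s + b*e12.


Expand: (2*e1 - 4*e2)(3*e1 + 1*e2)
= 2*3*e1e1 + 2*1*e1e2 + (-4)*3*e2e1 + (-4)*1*e2e2
Using e1^2 = e2^2 = 1, e2e1 = -e1e2:
Scalar part s = 2*3 + (-4)*1 = 6 + (-4) = 2
Bivector part b = 2*1 - (-4)*3 = 2 - (-12) = 14
uv = 2 + 14*e12


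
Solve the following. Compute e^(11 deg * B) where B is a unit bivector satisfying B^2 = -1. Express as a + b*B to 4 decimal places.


For a unit bivector B with B^2 = -1, the exponential series gives
e^(theta*B) = cos(theta) + sin(theta)*B (the GA analogue of Euler's formula).
theta = 11 degrees = 0.191986 rad
cos(11 deg) = 0.9816
sin(11 deg) = 0.1908
exp(theta*B) = 0.9816 + 0.1908*B


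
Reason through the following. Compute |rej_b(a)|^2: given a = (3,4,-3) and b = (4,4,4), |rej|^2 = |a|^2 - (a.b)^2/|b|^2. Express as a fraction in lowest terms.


|a|^2 = 3^2 + 4^2 + (-3)^2 = 34
|b|^2 = 4^2 + 4^2 + 4^2 = 48
a . b = 3*4 + 4*4 + (-3)*4 = 16
(a.b)^2 = 16^2 = 256
|rej|^2 = 34 - 256/48
= (1632 - 256)/48
= 1376/48
In lowest terms: 86/3


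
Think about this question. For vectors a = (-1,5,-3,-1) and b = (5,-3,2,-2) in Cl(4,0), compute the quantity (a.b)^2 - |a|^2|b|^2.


a . b = (-1)*5 + 5*(-3) + (-3)*2 + (-1)*(-2)
= -5 + (-15) + (-6) + 2 = -24
|a|^2 = (-1)^2 + 5^2 + (-3)^2 + (-1)^2 = 36
|b|^2 = 5^2 + (-3)^2 + 2^2 + (-2)^2 = 42
(a.b)^2 = (-24)^2 = 576
|a|^2 * |b|^2 = 36 * 42 = 1512
Result = 576 - 1512 = -936


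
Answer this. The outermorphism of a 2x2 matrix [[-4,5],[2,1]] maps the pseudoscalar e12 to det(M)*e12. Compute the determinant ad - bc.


The outermorphism of a linear map f sends e1^e2 to f(e1)^f(e2).
f(e1) = -4*e1 + 2*e2
f(e2) = 5*e1 + 1*e2
f(e1) ^ f(e2) = (-4*e1 + 2*e2) ^ (5*e1 + 1*e2)
= (-4)*1*e12 + 2*5*e21
= (-4 - 10)*e12
= -14*e12
Coefficient = -14


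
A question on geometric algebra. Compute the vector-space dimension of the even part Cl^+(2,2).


Even subalgebra dimension = 2^(n-1)
n = 2 + 2 = 4
2^(4 - 1) = 2^3 = 8
Verification: sum of C(4,k) for even k = 1 + 6 + 1 = 8
Result = 8


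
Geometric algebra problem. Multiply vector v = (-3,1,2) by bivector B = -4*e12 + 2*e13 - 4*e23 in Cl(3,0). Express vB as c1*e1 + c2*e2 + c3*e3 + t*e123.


vB has grade-1 (vector) and grade-3 (trivector) parts: vB = (v _| B) + (v ^ B).
Vector part <vB>_1:
  e1: -v2*b12 - v3*b13 = -(1)*(-4) - (2)*(2) = 0
  e2: v1*b12 - v3*b23 = (-3)*(-4) - (2)*(-4) = 20
  e3: v1*b13 + v2*b23 = (-3)*(2) + (1)*(-4) = -10
Trivector part <vB>_3:
  e123: v1*b23 - v2*b13 + v3*b12 = (-3)*(-4) - (1)*(2) + (2)*(-4) = 2
vB = 0*e1 + 20*e2 - 10*e3 + 2*e123


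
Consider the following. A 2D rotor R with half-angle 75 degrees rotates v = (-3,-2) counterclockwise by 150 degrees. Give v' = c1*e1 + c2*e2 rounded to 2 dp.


Rotor R = cos(75deg) - sin(75deg)*e12
Rotation angle theta = 2 * 75 = 150 degrees
v' = R*v*~R rotates v by theta.
cos(150deg) = -0.8660, sin(150deg) = 0.5000
v'_1 = -3*cos(150deg) - (-2)*sin(150deg)
= -3*(-0.8660) - (-2)*0.5000
= 3.60
v'_2 = -3*sin(150deg) + (-2)*cos(150deg)
= -3*0.5000 + (-2)*(-0.8660)
= 0.23
v' = 3.60*e1 + 0.23*e2


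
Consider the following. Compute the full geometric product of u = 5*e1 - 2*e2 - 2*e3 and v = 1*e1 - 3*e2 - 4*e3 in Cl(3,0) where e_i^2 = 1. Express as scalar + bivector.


In Cl(3,0): e_i^2 = 1, e_ie_j = -e_je_i for i != j.
Scalar part = u . v = 5*1 + (-2)*(-3) + (-2)*(-4)
= 5 + 6 + 8 = 19
e12 coeff = 5*(-3) - (-2)*1 = -15 - (-2) = -13
e13 coeff = 5*(-4) - (-2)*1 = -20 - (-2) = -18
e23 coeff = (-2)*(-4) - (-2)*(-3) = 8 - 6 = 2
uv = 19 - 13*e12 - 18*e13 + 2*e23


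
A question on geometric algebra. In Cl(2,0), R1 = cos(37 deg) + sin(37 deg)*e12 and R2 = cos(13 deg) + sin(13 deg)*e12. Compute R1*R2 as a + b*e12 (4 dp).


Same-plane rotors commute and their half-angles add:
R1*R2 = cos(a1 + a2) + sin(a1 + a2)*e12.
a1 + a2 = 37 + 13 = 50 deg
cos(50 deg) = 0.6428
sin(50 deg) = 0.7660
R1*R2 = 0.6428 + 0.7660*e12


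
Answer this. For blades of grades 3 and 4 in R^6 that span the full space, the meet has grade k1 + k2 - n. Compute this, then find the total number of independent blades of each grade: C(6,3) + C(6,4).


Meet grade = grade(A) + grade(B) - n
= 3 + 4 - 6 = 1
C(6,3) = 20
C(6,4) = 15
dim_A + dim_B = 20 + 15 = 35


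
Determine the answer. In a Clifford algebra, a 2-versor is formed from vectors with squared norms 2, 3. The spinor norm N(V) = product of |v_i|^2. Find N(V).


Spinor norm N(V) = |v1|^2 * |v2|^2 * ... * |v2|^2
= 2 * 3
Running product: 2, 6
N(V) = 6


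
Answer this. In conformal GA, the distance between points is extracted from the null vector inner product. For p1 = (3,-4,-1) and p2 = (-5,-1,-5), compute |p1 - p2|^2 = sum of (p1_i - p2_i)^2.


p1 - p2 = (8, -3, 4)
|p1 - p2|^2 = 8^2 + (-3)^2 + 4^2
= 64 + 9 + 16
= 89


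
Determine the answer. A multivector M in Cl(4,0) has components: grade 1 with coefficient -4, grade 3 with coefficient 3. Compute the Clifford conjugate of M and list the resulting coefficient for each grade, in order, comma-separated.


Clifford conjugate sign for grade k: (-1)^(k(k+1)/2)
Grade 1: (-1)^(1*2/2) = (-1)^1 = -1, coeff -4 -> 4
Grade 3: (-1)^(3*4/2) = (-1)^6 = 1, coeff 3 -> 3
Conjugated coefficients: 4, 3


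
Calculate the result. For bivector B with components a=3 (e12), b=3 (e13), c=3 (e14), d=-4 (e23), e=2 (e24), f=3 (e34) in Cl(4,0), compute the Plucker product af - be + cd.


Plucker relation: af - be + cd
a*f = 3*3 = 9
b*e = 3*2 = 6
c*d = 3*(-4) = -12
af - be + cd = 9 - 6 + (-12)
= -9


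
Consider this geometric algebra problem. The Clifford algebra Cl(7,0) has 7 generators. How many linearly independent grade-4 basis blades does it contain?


Number of grade-k basis blades in Cl(p,q) with n = p + q is C(n, k).
n = 7 + 0 = 7
C(7, 4) = 7! / (4! * 3!)
= 5040 / (24 * 6)
= 35


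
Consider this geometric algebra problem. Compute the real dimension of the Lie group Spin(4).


Spin(n) double-covers SO(n); both have Lie algebra so(n) of dimension n(n-1)/2.
n = 4
n(n-1) = 4 * 3 = 12
dim Spin(4) = 12/2 = 6


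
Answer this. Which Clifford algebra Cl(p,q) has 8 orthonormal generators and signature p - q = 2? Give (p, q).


We need p + q = 8 and p - q = 2.
Adding: 2p = 8 + 2 = 10, so p = 5.
Then q = 8 - 5 = 3.
(p, q) = (5, 3)


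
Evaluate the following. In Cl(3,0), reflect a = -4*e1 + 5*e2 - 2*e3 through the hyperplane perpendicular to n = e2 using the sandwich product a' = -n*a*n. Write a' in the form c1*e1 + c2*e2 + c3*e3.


Reflection formula: a' = -n*a*n, with n = e2 (unit vector, n^2 = 1).
For reflection through hyperplane perp to e2:
The component along e2 flips sign, others stay.
a = (-4, 5, -2)
a' = (-4, -5, -2)
a' = -4*e1 - 5*e2 - 2*e3


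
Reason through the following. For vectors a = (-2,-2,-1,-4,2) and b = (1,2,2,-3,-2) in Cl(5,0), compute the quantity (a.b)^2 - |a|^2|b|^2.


a . b = (-2)*1 + (-2)*2 + (-1)*2 + (-4)*(-3) + 2*(-2)
= -2 + (-4) + (-2) + 12 + (-4) = 0
|a|^2 = (-2)^2 + (-2)^2 + (-1)^2 + (-4)^2 + 2^2 = 29
|b|^2 = 1^2 + 2^2 + 2^2 + (-3)^2 + (-2)^2 = 22
(a.b)^2 = 0^2 = 0
|a|^2 * |b|^2 = 29 * 22 = 638
Result = 0 - 638 = -638


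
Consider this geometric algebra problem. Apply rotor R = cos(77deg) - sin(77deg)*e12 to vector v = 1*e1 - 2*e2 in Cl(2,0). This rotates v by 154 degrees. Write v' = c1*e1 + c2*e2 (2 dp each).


Rotor R = cos(77deg) - sin(77deg)*e12
Rotation angle theta = 2 * 77 = 154 degrees
v' = R*v*~R rotates v by theta.
cos(154deg) = -0.8988, sin(154deg) = 0.4384
v'_1 = 1*cos(154deg) - (-2)*sin(154deg)
= 1*(-0.8988) - (-2)*0.4384
= -0.02
v'_2 = 1*sin(154deg) + (-2)*cos(154deg)
= 1*0.4384 + (-2)*(-0.8988)
= 2.24
v' = -0.02*e1 + 2.24*e2


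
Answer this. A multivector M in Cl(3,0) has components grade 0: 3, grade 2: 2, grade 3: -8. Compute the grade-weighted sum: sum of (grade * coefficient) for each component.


Grade-weighted sum = sum of grade_k * coefficient_k
0*3 = 0
2*2 = 4
3*(-8) = -24
Total = 0 + 4 + (-24) = -20


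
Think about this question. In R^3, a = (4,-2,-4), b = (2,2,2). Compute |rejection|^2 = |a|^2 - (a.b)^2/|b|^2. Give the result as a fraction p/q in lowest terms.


|a|^2 = 4^2 + (-2)^2 + (-4)^2 = 36
|b|^2 = 2^2 + 2^2 + 2^2 = 12
a . b = 4*2 + (-2)*2 + (-4)*2 = -4
(a.b)^2 = (-4)^2 = 16
|rej|^2 = 36 - 16/12
= (432 - 16)/12
= 416/12
In lowest terms: 104/3


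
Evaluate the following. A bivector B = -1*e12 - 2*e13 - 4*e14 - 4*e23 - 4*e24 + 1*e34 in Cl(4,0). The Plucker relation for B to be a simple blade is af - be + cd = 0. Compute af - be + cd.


Plucker relation: af - be + cd
a*f = (-1)*1 = -1
b*e = (-2)*(-4) = 8
c*d = (-4)*(-4) = 16
af - be + cd = -1 - 8 + 16
= 7


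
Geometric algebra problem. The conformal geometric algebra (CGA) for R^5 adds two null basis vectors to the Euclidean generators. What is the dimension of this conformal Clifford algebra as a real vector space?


The conformal model of R^5 uses Cl(6,1): the 5 Euclidean generators plus two extra orthogonal generators e+ (e+^2 = +1) and e- (e-^2 = -1), from which the null vectors e0, einf are built.
Number of generators m = 5 + 2 = 7.
dim Cl(p,q) = 2^m = 2^7 = 128


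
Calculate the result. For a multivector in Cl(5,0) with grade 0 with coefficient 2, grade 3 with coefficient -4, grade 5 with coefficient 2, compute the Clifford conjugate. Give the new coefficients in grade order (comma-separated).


Clifford conjugate sign for grade k: (-1)^(k(k+1)/2)
Grade 0: (-1)^(0*1/2) = (-1)^0 = 1, coeff 2 -> 2
Grade 3: (-1)^(3*4/2) = (-1)^6 = 1, coeff -4 -> -4
Grade 5: (-1)^(5*6/2) = (-1)^15 = -1, coeff 2 -> -2
Conjugated coefficients: 2, -4, -2


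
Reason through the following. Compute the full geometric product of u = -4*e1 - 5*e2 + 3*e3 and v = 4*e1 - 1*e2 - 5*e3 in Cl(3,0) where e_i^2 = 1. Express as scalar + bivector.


In Cl(3,0): e_i^2 = 1, e_ie_j = -e_je_i for i != j.
Scalar part = u . v = (-4)*4 + (-5)*(-1) + 3*(-5)
= -16 + 5 + (-15) = -26
e12 coeff = (-4)*(-1) - (-5)*4 = 4 - (-20) = 24
e13 coeff = (-4)*(-5) - 3*4 = 20 - 12 = 8
e23 coeff = (-5)*(-5) - 3*(-1) = 25 - (-3) = 28
uv = -26 + 24*e12 + 8*e13 + 28*e23


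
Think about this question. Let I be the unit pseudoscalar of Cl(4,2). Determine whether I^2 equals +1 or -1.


The pseudoscalar I = e1...e_n (product of all n generators) of Cl(p,q) satisfies I^2 = (-1)^(q + n(n-1)/2).
p = 4, q = 2, n = p + q = 6
n(n-1)/2 = 6 * 5 / 2 = 15
Exponent = q + n(n-1)/2 = 2 + 15 = 17
I^2 = (-1)^17 = -1


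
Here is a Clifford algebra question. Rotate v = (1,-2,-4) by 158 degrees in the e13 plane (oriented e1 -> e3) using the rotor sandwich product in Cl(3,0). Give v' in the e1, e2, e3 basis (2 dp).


Rotor R = cos(79deg) - sin(79deg)*e13
Rotation angle theta = 2 * 79 = 158 degrees in the e13 plane (e1 -> e3).
The component perpendicular to the plane (e2) is invariant: v'_2 = v2 = -2.00
cos(158deg) = -0.9272, sin(158deg) = 0.3746
v'_1 = v1*cos(theta) - v3*sin(theta) = 1*(-0.9272) - (-4)*0.3746 = 0.57
v'_3 = v1*sin(theta) + v3*cos(theta) = 1*0.3746 + (-4)*(-0.9272) = 4.08
v' = 0.57*e1 - 2.00*e2 + 4.08*e3


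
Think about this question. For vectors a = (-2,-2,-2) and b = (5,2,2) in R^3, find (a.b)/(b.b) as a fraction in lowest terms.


Projection coefficient = (a . b) / (b . b)
a . b = (-2)*5 + (-2)*2 + (-2)*2
= -10 + (-4) + (-4) = -18
b . b = 5^2 + 2^2 + 2^2
= 25 + 4 + 4 = 33
Coefficient = -18/33
In lowest terms: -6/11


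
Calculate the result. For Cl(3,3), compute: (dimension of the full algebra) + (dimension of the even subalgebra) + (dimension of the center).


n = 3 + 3 = 6
Total dim = 2^6 = 64
Even subalgebra dim = 2^5 = 32
n is even, so center dim = 1
Sum = 64 + 32 + 1 = 97


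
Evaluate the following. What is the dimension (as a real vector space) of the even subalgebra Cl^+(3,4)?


Even subalgebra dimension = 2^(n-1)
n = 3 + 4 = 7
2^(7 - 1) = 2^6 = 64
Verification: sum of C(7,k) for even k = 1 + 21 + 35 + 7 = 64
Result = 64


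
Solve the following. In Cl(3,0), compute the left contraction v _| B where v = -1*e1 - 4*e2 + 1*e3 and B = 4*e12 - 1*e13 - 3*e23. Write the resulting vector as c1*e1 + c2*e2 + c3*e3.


Left contraction v _| B = <vB>_1 (grade-1 part of the geometric product vB).
Using e1_|e12 = e2, e2_|e12 = -e1, e1_|e13 = e3, e3_|e13 = -e1, e2_|e23 = e3, e3_|e23 = -e2:
e1 coeff: -v2*b12 - v3*b13 = -(-4)*(4) - (1)*(-1) = 17
e2 coeff: v1*b12 - v3*b23 = (-1)*(4) - (1)*(-3) = -1
e3 coeff: v1*b13 + v2*b23 = (-1)*(-1) + (-4)*(-3) = 13
v _| B = 17*e1 - 1*e2 + 13*e3


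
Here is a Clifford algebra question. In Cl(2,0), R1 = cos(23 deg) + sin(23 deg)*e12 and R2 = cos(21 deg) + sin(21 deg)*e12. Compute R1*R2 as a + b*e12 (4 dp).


Same-plane rotors commute and their half-angles add:
R1*R2 = cos(a1 + a2) + sin(a1 + a2)*e12.
a1 + a2 = 23 + 21 = 44 deg
cos(44 deg) = 0.7193
sin(44 deg) = 0.6947
R1*R2 = 0.7193 + 0.6947*e12


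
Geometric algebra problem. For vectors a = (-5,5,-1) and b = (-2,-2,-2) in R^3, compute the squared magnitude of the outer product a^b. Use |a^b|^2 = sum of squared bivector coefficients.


a wedge b = (a1*b2 - a2*b1)*e12 + (a1*b3 - a3*b1)*e13 + (a2*b3 - a3*b2)*e23
e12 coeff: (-5)*(-2) - 5*(-2) = 10 - (-10) = 20
e13 coeff: (-5)*(-2) - (-1)*(-2) = 10 - 2 = 8
e23 coeff: 5*(-2) - (-1)*(-2) = -10 - 2 = -12
|a wedge b|^2 = 20^2 + 8^2 + (-12)^2
= 400 + 64 + 144
= 608


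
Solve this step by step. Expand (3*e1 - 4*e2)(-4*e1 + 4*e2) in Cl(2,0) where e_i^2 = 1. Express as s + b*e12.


Expand: (3*e1 - 4*e2)(-4*e1 + 4*e2)
= 3*(-4)*e1e1 + 3*4*e1e2 + (-4)*(-4)*e2e1 + (-4)*4*e2e2
Using e1^2 = e2^2 = 1, e2e1 = -e1e2:
Scalar part s = 3*(-4) + (-4)*4 = -12 + (-16) = -28
Bivector part b = 3*4 - (-4)*(-4) = 12 - 16 = -4
uv = -28 - 4*e12


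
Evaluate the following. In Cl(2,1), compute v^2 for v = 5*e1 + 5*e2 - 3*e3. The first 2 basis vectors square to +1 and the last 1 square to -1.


v^2 = sum of c_i^2 * e_i^2
Positive signature terms (e_i^2 = +1): 5^2 + 5^2 = 50
Negative signature terms (e_j^2 = -1): (-3)^2 = 9
v^2 = 50 - 9 = 41


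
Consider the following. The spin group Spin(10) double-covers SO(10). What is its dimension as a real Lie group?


Spin(n) double-covers SO(n); both have Lie algebra so(n) of dimension n(n-1)/2.
n = 10
n(n-1) = 10 * 9 = 90
dim Spin(10) = 90/2 = 45


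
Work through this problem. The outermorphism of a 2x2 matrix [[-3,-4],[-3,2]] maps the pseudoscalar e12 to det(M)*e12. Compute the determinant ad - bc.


The outermorphism of a linear map f sends e1^e2 to f(e1)^f(e2).
f(e1) = -3*e1 - 3*e2
f(e2) = -4*e1 + 2*e2
f(e1) ^ f(e2) = (-3*e1 - 3*e2) ^ (-4*e1 + 2*e2)
= (-3)*2*e12 + (-3)*(-4)*e21
= (-6 - 12)*e12
= -18*e12
Coefficient = -18


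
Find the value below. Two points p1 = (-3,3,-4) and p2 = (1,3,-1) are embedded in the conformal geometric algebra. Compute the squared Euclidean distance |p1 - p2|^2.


p1 - p2 = (-4, 0, -3)
|p1 - p2|^2 = (-4)^2 + 0^2 + (-3)^2
= 16 + 0 + 9
= 25


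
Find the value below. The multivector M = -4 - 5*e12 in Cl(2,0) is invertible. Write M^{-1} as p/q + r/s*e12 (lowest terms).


M = -4 - 5*e12, where e12^2 = -1.
Since M commutes with its reverse ~M = a - b*e12, M * ~M = a^2 - b^2*e12^2 = a^2 + b^2.
So M^{-1} = ~M / (a^2 + b^2) = (a - b*e12)/(a^2 + b^2).
a^2 + b^2 = 16 + 25 = 41
Scalar part = -4/41 = -4/41
Bivector coeff = 5/41 = 5/41
M^{-1} = -4/41 + 5/41*e12


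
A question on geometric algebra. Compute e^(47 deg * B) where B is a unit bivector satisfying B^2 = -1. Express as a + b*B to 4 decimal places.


For a unit bivector B with B^2 = -1, the exponential series gives
e^(theta*B) = cos(theta) + sin(theta)*B (the GA analogue of Euler's formula).
theta = 47 degrees = 0.820305 rad
cos(47 deg) = 0.6820
sin(47 deg) = 0.7314
exp(theta*B) = 0.6820 + 0.7314*B


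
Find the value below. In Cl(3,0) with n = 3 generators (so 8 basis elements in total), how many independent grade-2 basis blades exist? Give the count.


Number of grade-k basis blades in Cl(p,q) with n = p + q is C(n, k).
n = 3 + 0 = 3
C(3, 2) = 3! / (2! * 1!)
= 6 / (2 * 1)
= 3


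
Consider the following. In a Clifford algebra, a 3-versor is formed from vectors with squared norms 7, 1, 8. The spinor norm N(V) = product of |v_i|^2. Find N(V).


Spinor norm N(V) = |v1|^2 * |v2|^2 * ... * |v3|^2
= 7 * 1 * 8
Running product: 7, 7, 56
N(V) = 56


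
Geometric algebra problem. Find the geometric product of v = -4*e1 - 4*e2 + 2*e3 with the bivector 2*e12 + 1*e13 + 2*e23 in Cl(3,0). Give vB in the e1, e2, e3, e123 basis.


vB has grade-1 (vector) and grade-3 (trivector) parts: vB = (v _| B) + (v ^ B).
Vector part <vB>_1:
  e1: -v2*b12 - v3*b13 = -(-4)*(2) - (2)*(1) = 6
  e2: v1*b12 - v3*b23 = (-4)*(2) - (2)*(2) = -12
  e3: v1*b13 + v2*b23 = (-4)*(1) + (-4)*(2) = -12
Trivector part <vB>_3:
  e123: v1*b23 - v2*b13 + v3*b12 = (-4)*(2) - (-4)*(1) + (2)*(2) = 0
vB = 6*e1 - 12*e2 - 12*e3 + 0*e123


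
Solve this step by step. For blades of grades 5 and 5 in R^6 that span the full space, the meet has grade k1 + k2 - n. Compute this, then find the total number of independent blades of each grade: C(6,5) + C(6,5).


Meet grade = grade(A) + grade(B) - n
= 5 + 5 - 6 = 4
C(6,5) = 6
C(6,5) = 6
dim_A + dim_B = 6 + 6 = 12


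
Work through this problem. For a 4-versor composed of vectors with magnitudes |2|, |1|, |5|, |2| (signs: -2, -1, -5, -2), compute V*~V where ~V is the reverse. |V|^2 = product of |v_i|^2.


Each vector v_i has |v_i|^2 = s_i^2
Squared scales: (-2)^2 = 4, (-1)^2 = 1, (-5)^2 = 25, (-2)^2 = 4
|V|^2 = 4 * 1 * 25 * 4
= 400


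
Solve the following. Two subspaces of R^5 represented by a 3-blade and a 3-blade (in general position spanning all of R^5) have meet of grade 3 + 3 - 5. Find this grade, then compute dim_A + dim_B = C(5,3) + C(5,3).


Meet grade = grade(A) + grade(B) - n
= 3 + 3 - 5 = 1
C(5,3) = 10
C(5,3) = 10
dim_A + dim_B = 10 + 10 = 20


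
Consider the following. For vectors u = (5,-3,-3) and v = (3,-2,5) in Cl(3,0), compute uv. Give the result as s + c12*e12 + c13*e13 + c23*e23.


In Cl(3,0): e_i^2 = 1, e_ie_j = -e_je_i for i != j.
Scalar part = u . v = 5*3 + (-3)*(-2) + (-3)*5
= 15 + 6 + (-15) = 6
e12 coeff = 5*(-2) - (-3)*3 = -10 - (-9) = -1
e13 coeff = 5*5 - (-3)*3 = 25 - (-9) = 34
e23 coeff = (-3)*5 - (-3)*(-2) = -15 - 6 = -21
uv = 6 - 1*e12 + 34*e13 - 21*e23


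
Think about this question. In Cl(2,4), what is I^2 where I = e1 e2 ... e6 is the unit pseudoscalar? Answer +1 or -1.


The pseudoscalar I = e1...e_n (product of all n generators) of Cl(p,q) satisfies I^2 = (-1)^(q + n(n-1)/2).
p = 2, q = 4, n = p + q = 6
n(n-1)/2 = 6 * 5 / 2 = 15
Exponent = q + n(n-1)/2 = 4 + 15 = 19
I^2 = (-1)^19 = -1


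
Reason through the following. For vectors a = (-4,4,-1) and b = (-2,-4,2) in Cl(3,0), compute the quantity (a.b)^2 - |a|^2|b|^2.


a . b = (-4)*(-2) + 4*(-4) + (-1)*2
= 8 + (-16) + (-2) = -10
|a|^2 = (-4)^2 + 4^2 + (-1)^2 = 33
|b|^2 = (-2)^2 + (-4)^2 + 2^2 = 24
(a.b)^2 = (-10)^2 = 100
|a|^2 * |b|^2 = 33 * 24 = 792
Result = 100 - 792 = -692


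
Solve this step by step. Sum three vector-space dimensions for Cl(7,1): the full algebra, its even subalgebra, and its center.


n = 7 + 1 = 8
Total dim = 2^8 = 256
Even subalgebra dim = 2^7 = 128
n is even, so center dim = 1
Sum = 256 + 128 + 1 = 385


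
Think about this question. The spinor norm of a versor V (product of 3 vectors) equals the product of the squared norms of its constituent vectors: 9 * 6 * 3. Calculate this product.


Spinor norm N(V) = |v1|^2 * |v2|^2 * ... * |v3|^2
= 9 * 6 * 3
Running product: 9, 54, 162
N(V) = 162


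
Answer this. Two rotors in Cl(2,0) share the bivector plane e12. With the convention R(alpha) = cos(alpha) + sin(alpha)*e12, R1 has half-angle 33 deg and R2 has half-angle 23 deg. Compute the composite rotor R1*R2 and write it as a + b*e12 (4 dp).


Same-plane rotors commute and their half-angles add:
R1*R2 = cos(a1 + a2) + sin(a1 + a2)*e12.
a1 + a2 = 33 + 23 = 56 deg
cos(56 deg) = 0.5592
sin(56 deg) = 0.8290
R1*R2 = 0.5592 + 0.8290*e12


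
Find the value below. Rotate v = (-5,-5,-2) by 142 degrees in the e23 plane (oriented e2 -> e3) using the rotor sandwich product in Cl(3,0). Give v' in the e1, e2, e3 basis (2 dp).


Rotor R = cos(71deg) - sin(71deg)*e23
Rotation angle theta = 2 * 71 = 142 degrees in the e23 plane (e2 -> e3).
The component perpendicular to the plane (e1) is invariant: v'_1 = v1 = -5.00
cos(142deg) = -0.7880, sin(142deg) = 0.6157
v'_2 = v2*cos(theta) - v3*sin(theta) = -5*(-0.7880) - (-2)*0.6157 = 5.17
v'_3 = v2*sin(theta) + v3*cos(theta) = -5*0.6157 + (-2)*(-0.7880) = -1.50
v' = -5.00*e1 + 5.17*e2 - 1.50*e3


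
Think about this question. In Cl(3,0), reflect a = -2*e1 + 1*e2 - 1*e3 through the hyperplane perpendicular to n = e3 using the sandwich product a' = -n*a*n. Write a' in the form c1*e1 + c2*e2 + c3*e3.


Reflection formula: a' = -n*a*n, with n = e3 (unit vector, n^2 = 1).
For reflection through hyperplane perp to e3:
The component along e3 flips sign, others stay.
a = (-2, 1, -1)
a' = (-2, 1, 1)
a' = -2*e1 + 1*e2 + 1*e3


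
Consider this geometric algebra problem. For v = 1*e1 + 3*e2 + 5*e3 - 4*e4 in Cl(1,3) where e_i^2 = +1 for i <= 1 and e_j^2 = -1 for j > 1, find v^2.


v^2 = sum of c_i^2 * e_i^2
Positive signature terms (e_i^2 = +1): 1^2 = 1
Negative signature terms (e_j^2 = -1): 3^2 + 5^2 + (-4)^2 = 50
v^2 = 1 - 50 = -49


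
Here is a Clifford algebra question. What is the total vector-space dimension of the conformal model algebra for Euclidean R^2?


The conformal model of R^2 uses Cl(3,1): the 2 Euclidean generators plus two extra orthogonal generators e+ (e+^2 = +1) and e- (e-^2 = -1), from which the null vectors e0, einf are built.
Number of generators m = 2 + 2 = 4.
dim Cl(p,q) = 2^m = 2^4 = 16


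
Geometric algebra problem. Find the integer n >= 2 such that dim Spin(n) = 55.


dim Spin(n) = dim so(n) = n(n-1)/2.
Solve n(n-1)/2 = 55, i.e. n^2 - n - 110 = 0.
Discriminant = 1 + 8*55 = 441
n = (1 + sqrt(441))/2 = (1 + 21)/2 = 11


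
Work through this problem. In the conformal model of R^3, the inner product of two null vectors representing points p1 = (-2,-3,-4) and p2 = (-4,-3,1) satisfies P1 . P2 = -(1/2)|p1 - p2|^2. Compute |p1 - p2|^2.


p1 - p2 = (2, 0, -5)
|p1 - p2|^2 = 2^2 + 0^2 + (-5)^2
= 4 + 0 + 25
= 29


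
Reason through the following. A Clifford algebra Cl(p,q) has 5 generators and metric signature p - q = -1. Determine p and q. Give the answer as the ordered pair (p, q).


We need p + q = 5 and p - q = -1.
Adding: 2p = 5 + (-1) = 4, so p = 2.
Then q = 5 - 2 = 3.
(p, q) = (2, 3)


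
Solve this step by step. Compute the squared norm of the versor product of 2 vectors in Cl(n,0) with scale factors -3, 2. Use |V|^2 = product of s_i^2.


Each vector v_i has |v_i|^2 = s_i^2
Squared scales: (-3)^2 = 9, 2^2 = 4
|V|^2 = 9 * 4
= 36


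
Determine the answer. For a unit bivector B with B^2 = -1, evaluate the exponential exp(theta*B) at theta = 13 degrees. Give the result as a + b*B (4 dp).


For a unit bivector B with B^2 = -1, the exponential series gives
e^(theta*B) = cos(theta) + sin(theta)*B (the GA analogue of Euler's formula).
theta = 13 degrees = 0.226893 rad
cos(13 deg) = 0.9744
sin(13 deg) = 0.2250
exp(theta*B) = 0.9744 + 0.2250*B


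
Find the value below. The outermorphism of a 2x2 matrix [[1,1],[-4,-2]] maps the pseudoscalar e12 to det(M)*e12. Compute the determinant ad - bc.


The outermorphism of a linear map f sends e1^e2 to f(e1)^f(e2).
f(e1) = 1*e1 - 4*e2
f(e2) = 1*e1 - 2*e2
f(e1) ^ f(e2) = (1*e1 - 4*e2) ^ (1*e1 - 2*e2)
= 1*(-2)*e12 + (-4)*1*e21
= (-2 - (-4))*e12
= 2*e12
Coefficient = 2


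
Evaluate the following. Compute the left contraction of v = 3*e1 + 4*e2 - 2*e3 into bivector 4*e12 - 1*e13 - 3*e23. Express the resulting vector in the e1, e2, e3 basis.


Left contraction v _| B = <vB>_1 (grade-1 part of the geometric product vB).
Using e1_|e12 = e2, e2_|e12 = -e1, e1_|e13 = e3, e3_|e13 = -e1, e2_|e23 = e3, e3_|e23 = -e2:
e1 coeff: -v2*b12 - v3*b13 = -(4)*(4) - (-2)*(-1) = -18
e2 coeff: v1*b12 - v3*b23 = (3)*(4) - (-2)*(-3) = 6
e3 coeff: v1*b13 + v2*b23 = (3)*(-1) + (4)*(-3) = -15
v _| B = -18*e1 + 6*e2 - 15*e3


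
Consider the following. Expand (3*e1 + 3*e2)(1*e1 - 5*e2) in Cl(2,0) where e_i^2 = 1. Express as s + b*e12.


Expand: (3*e1 + 3*e2)(1*e1 - 5*e2)
= 3*1*e1e1 + 3*(-5)*e1e2 + 3*1*e2e1 + 3*(-5)*e2e2
Using e1^2 = e2^2 = 1, e2e1 = -e1e2:
Scalar part s = 3*1 + 3*(-5) = 3 + (-15) = -12
Bivector part b = 3*(-5) - 3*1 = -15 - 3 = -18
uv = -12 - 18*e12


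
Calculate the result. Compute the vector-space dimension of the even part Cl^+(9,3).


Even subalgebra dimension = 2^(n-1)
n = 9 + 3 = 12
2^(12 - 1) = 2^11 = 2048
Verification: sum of C(12,k) for even k = 1 + 66 + 495 + 924 + 495 + 66 + 1 = 2048
Result = 2048
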